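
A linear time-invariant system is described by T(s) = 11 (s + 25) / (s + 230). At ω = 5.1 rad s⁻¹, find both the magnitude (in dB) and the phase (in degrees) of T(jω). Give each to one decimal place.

|T| = 1.7 dB, ∠T = 10.3°

|j5.1 + 25| = √(5.1² + 25²) = 25.51
|j5.1 + 230| = √(5.1² + 230²) = 230.1
|T(j5.1)| = 11 × 25.51 / 230.1 = 1.22
20 log₁₀(1.22) = 1.73 dB
∠(j5.1 + 25) = arctan(5.1/25) = 11.53°
∠(j5.1 + 230) = arctan(5.1/230) = 1.27°
∠T(j5.1) = 11.53° − 1.27° = 10.26°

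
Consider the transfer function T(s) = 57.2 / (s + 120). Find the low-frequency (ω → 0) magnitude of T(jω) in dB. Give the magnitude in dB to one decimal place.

T(0) = 57.2 / 120 = 0.47667
20 log₁₀(0.47667) = -6.44 dB

-6.4 dB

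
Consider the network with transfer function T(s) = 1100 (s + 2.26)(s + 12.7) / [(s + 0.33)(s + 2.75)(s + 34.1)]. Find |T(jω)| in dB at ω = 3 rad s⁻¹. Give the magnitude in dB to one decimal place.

42.2 dB

|j3 + 2.26| = √(3² + 2.26²) = 3.756
|j3 + 12.7| = √(3² + 12.7²) = 13.05
|j3 + 0.33| = √(3² + 0.33²) = 3.018
|j3 + 2.75| = √(3² + 2.75²) = 4.07
|j3 + 34.1| = √(3² + 34.1²) = 34.23
|T(j3)| = 1100 × 3.756 × 13.05 / (3.018 × 4.07 × 34.23) = 128.23
20 log₁₀(128.23) = 42.16 dB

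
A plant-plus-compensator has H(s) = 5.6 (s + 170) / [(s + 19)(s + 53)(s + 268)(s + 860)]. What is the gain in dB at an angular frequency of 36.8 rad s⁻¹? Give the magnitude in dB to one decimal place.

|j36.8 + 170| = √(36.8² + 170²) = 173.9
|j36.8 + 19| = √(36.8² + 19²) = 41.42
|j36.8 + 53| = √(36.8² + 53²) = 64.52
|j36.8 + 268| = √(36.8² + 268²) = 270.5
|j36.8 + 860| = √(36.8² + 860²) = 860.8
|H(j36.8)| = 5.6 × 173.9 / (41.42 × 64.52 × 270.5 × 860.8) = 1.5654e-06
20 log₁₀(1.5654e-06) = -116.11 dB

-116.1 dB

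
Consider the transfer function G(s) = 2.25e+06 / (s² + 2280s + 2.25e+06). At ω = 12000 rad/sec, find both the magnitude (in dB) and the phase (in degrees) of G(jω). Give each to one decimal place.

|G| = -36.1 dB, ∠G = -169.1°

|(j12000)² + 2280(j12000) + 2.25e+06| = |-1.4175e+08 + j2.736e+07| = 1.444e+08
|G(j12000)| = 2.25e+06 / 1.444e+08 = 0.015585
20 log₁₀(0.015585) = -36.15 dB
∠[(j12000)² + 2280(j12000) + 2.25e+06] = ∠[-1.4175e+08 + j2.736e+07] = 169.08°
∠G(j12000) = −169.08° = -169.08°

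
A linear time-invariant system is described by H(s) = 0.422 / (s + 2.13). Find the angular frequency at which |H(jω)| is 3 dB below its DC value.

2.13 rad/s

For a single-pole low-pass, the −3 dB point is at the pole: ω = 2.13 rad/s.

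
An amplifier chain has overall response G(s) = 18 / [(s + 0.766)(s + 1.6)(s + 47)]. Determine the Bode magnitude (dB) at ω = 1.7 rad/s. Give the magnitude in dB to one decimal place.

|j1.7 + 0.766| = √(1.7² + 0.766²) = 1.865
|j1.7 + 1.6| = √(1.7² + 1.6²) = 2.335
|j1.7 + 47| = √(1.7² + 47²) = 47.03
|G(j1.7)| = 18 / (1.865 × 2.335 × 47.03) = 0.087924
20 log₁₀(0.087924) = -21.12 dB

-21.1 dB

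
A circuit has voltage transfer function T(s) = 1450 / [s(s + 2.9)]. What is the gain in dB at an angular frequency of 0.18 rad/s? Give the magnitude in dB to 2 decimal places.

|j0.18 + 2.9| = √(0.18² + 2.9²) = 2.906
|j0.18| = 0.18
|T(j0.18)| = 1450 / (2.906 × 0.18) = 2772.4
20 log₁₀(2772.4) = 68.857 dB

68.86 dB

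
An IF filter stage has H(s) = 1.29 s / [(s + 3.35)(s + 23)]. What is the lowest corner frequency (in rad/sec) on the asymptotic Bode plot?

3.35 rad/sec

Break frequencies occur at each pole and zero magnitude: 3.35 rad/sec, 23 rad/sec.
The lowest is 3.35 rad/sec.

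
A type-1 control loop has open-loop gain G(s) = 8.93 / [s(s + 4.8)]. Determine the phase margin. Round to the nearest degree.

70°

Gain crossover: |G(jω)| = 1 at ω ≈ 1.75 rad/s.
∠G(j1.75) = −90° − arctan(1.75/4.8) ≈ -110.01°
PM = 180° + (-110.01°) = 69.99°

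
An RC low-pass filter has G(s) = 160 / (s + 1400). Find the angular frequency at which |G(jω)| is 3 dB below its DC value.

For a single-pole low-pass, the −3 dB point is at the pole: ω = 1400 rad s⁻¹.

1400 rad s⁻¹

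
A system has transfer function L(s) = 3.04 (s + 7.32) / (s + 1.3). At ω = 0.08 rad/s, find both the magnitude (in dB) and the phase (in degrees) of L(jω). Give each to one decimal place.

|L| = 24.7 dB, ∠L = -2.9 deg

|j0.08 + 7.32| = √(0.08² + 7.32²) = 7.32
|j0.08 + 1.3| = √(0.08² + 1.3²) = 1.302
|L(j0.08)| = 3.04 × 7.32 / 1.302 = 17.086
20 log₁₀(17.086) = 24.65 dB
∠(j0.08 + 7.32) = arctan(0.08/7.32) = 0.63°
∠(j0.08 + 1.3) = arctan(0.08/1.3) = 3.52°
∠L(j0.08) = 0.63° − 3.52° = -2.90°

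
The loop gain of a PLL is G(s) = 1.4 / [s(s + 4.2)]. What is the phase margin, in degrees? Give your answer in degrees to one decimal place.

Gain crossover: |G(jω)| = 1 at ω ≈ 0.332 rad s⁻¹.
∠G(j0.332) = −90° − arctan(0.332/4.2) ≈ -94.52°
PM = 180° + (-94.52°) = 85.48°

85.5 deg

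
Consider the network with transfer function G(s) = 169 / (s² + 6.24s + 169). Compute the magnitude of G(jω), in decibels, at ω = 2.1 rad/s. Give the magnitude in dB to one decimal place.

|(j2.1)² + 6.24(j2.1) + 169| = |164.59 + j13.104| = 165.1
|G(j2.1)| = 169 / 165.1 = 1.0236
20 log₁₀(1.0236) = 0.20 dB

0.2 dB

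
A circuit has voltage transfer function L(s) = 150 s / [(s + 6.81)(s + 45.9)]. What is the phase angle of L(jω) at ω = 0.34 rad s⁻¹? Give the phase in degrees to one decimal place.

∠(j0.34) = 90.00°
∠(j0.34 + 6.81) = arctan(0.34/6.81) = 2.86°
∠(j0.34 + 45.9) = arctan(0.34/45.9) = 0.42°
∠L(j0.34) = 90.00° − (2.86° + 0.42°) = 86.72°

86.7°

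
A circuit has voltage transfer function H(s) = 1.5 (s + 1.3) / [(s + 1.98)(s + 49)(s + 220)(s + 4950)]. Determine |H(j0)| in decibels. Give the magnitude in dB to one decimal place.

H(0) = 1.5 × 1.3 / (1.98 × 49 × 220 × 4950) = 1.8456e-08
20 log₁₀(1.8456e-08) = -154.68 dB

-154.7 dB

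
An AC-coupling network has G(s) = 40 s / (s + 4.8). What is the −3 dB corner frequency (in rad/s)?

4.8 rad/s

For a single-pole high-pass, the −3 dB point is at the pole: ω = 4.8 rad/s.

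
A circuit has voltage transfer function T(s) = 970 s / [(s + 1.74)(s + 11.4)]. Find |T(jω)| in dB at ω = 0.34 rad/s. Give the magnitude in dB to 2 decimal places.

24.25 dB

|j0.34| = 0.34
|j0.34 + 1.74| = √(0.34² + 1.74²) = 1.773
|j0.34 + 11.4| = √(0.34² + 11.4²) = 11.41
|T(j0.34)| = 970 × 0.34 / (1.773 × 11.41) = 16.31
20 log₁₀(16.31) = 24.249 dB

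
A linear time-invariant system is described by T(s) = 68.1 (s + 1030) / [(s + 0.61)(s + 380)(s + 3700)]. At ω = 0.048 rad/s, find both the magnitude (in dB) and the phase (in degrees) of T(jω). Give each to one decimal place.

|j0.048 + 1030| = √(0.048² + 1030²) = 1030
|j0.048 + 0.61| = √(0.048² + 0.61²) = 0.6119
|j0.048 + 380| = √(0.048² + 380²) = 380
|j0.048 + 3700| = √(0.048² + 3700²) = 3700
|T(j0.048)| = 68.1 × 1030 / (0.6119 × 380 × 3700) = 0.081532
20 log₁₀(0.081532) = -21.77 dB
∠(j0.048 + 1030) = arctan(0.048/1030) = 0.00°
∠(j0.048 + 0.61) = arctan(0.048/0.61) = 4.50°
∠(j0.048 + 380) = arctan(0.048/380) = 0.01°
∠(j0.048 + 3700) = arctan(0.048/3700) = 0.00°
∠T(j0.048) = 0.00° − (4.50° + 0.01° + 0.00°) = -4.50°

|T| = -21.8 dB, ∠T = -4.5°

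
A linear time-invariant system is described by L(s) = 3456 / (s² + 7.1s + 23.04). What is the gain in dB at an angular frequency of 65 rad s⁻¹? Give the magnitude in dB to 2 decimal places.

-1.75 dB

|(j65)² + 7.1(j65) + 23.04| = |-4202 + j461.5| = 4227
|L(j65)| = 3456 / 4227 = 0.81756
20 log₁₀(0.81756) = -1.750 dB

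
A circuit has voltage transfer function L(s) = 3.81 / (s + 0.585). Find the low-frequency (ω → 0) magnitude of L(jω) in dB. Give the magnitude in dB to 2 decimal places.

16.28 dB

L(0) = 3.81 / 0.585 = 6.5128
20 log₁₀(6.5128) = 16.275 dB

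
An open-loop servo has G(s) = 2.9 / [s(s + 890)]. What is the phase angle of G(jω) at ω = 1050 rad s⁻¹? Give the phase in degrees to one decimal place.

-139.7°

∠(j1050 + 890) = arctan(1050/890) = 49.71°
∠(j1050) = 90.00°
∠G(j1050) = − (49.71° + 90.00°) = -139.71°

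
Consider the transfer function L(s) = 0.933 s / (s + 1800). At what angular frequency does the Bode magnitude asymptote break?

1800 rad/s

The single real pole at s = −1800 gives a corner at ω = 1800 rad/s.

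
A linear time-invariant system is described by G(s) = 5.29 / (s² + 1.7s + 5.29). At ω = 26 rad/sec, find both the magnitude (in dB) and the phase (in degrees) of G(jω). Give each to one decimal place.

|(j26)² + 1.7(j26) + 5.29| = |-670.71 + j44.2| = 672.2
|G(j26)| = 5.29 / 672.2 = 0.0078701
20 log₁₀(0.0078701) = -42.08 dB
∠[(j26)² + 1.7(j26) + 5.29] = ∠[-670.71 + j44.2] = 176.23°
∠G(j26) = −176.23° = -176.23°

|G| = -42.1 dB, ∠G = -176.2°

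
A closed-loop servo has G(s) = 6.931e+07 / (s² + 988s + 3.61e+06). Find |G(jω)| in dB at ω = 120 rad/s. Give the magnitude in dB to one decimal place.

25.7 dB

|(j120)² + 988(j120) + 3.61e+06| = |3.5956e+06 + j1.1856e+05| = 3.598e+06
|G(j120)| = 6.931e+07 / 3.598e+06 = 19.266
20 log₁₀(19.266) = 25.70 dB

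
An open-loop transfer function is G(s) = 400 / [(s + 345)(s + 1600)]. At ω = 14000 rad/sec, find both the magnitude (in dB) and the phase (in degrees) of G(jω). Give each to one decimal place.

|j14000 + 345| = √(14000² + 345²) = 1.4e+04
|j14000 + 1600| = √(14000² + 1600²) = 1.409e+04
|G(j14000)| = 400 / (1.4e+04 × 1.409e+04) = 2.027e-06
20 log₁₀(2.027e-06) = -113.86 dB
∠(j14000 + 345) = arctan(14000/345) = 88.59°
∠(j14000 + 1600) = arctan(14000/1600) = 83.48°
∠G(j14000) = − (88.59° + 83.48°) = -172.07°

|G| = -113.9 dB, ∠G = -172.1°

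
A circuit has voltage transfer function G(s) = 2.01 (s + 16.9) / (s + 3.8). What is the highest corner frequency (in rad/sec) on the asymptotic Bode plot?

16.9 rad/sec

Break frequencies occur at each pole and zero magnitude: 3.8 rad/sec, 16.9 rad/sec.
The highest is 16.9 rad/sec.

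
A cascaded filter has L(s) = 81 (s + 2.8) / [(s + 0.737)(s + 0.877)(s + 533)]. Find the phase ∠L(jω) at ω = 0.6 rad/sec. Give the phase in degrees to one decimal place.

∠(j0.6 + 2.8) = arctan(0.6/2.8) = 12.09°
∠(j0.6 + 0.737) = arctan(0.6/0.737) = 39.15°
∠(j0.6 + 0.877) = arctan(0.6/0.877) = 34.38°
∠(j0.6 + 533) = arctan(0.6/533) = 0.06°
∠L(j0.6) = 12.09° − (39.15° + 34.38° + 0.06°) = -61.50°

-61.5°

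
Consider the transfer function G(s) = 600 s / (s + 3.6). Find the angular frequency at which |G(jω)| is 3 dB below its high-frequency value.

3.6 rad/sec

For a single-pole high-pass, the −3 dB point is at the pole: ω = 3.6 rad/sec.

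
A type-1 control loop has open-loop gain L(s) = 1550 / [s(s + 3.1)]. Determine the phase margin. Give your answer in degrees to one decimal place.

4.5°

Gain crossover: |L(jω)| = 1 at ω ≈ 39.3 rad/s.
∠L(j39.3) = −90° − arctan(39.3/3.1) ≈ -175.49°
PM = 180° + (-175.49°) = 4.51°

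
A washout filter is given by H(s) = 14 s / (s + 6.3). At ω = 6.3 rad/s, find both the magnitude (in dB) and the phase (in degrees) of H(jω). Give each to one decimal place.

|j6.3| = 6.3
|j6.3 + 6.3| = √(6.3² + 6.3²) = 8.91
|H(j6.3)| = 14 × 6.3 / 8.91 = 9.8995
20 log₁₀(9.8995) = 19.91 dB
∠(j6.3) = 90.00°
∠(j6.3 + 6.3) = arctan(6.3/6.3) = 45.00°
∠H(j6.3) = 90.00° − 45.00° = 45.00°

|H| = 19.9 dB, ∠H = 45.0 deg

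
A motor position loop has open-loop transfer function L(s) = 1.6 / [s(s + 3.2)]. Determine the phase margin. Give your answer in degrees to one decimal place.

Gain crossover: |L(jω)| = 1 at ω ≈ 0.494 rad/s.
∠L(j0.494) = −90° − arctan(0.494/3.2) ≈ -98.78°
PM = 180° + (-98.78°) = 81.22°

81.2°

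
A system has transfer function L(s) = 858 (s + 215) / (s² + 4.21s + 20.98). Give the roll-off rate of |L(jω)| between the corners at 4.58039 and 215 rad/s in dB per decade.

-40 dB/decade

In this band the factors already past their corner are: complex pole pair at ωₙ ≈ 4.58; net slope = -40 dB/decade.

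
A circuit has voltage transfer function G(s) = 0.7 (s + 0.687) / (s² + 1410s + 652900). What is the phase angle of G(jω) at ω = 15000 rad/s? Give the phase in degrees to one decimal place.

∠(j15000 + 0.687) = arctan(15000/0.687) = 90.00°
∠[(j15000)² + 1410(j15000) + 652900] = ∠[-2.2435e+08 + j2.115e+07] = 174.61°
∠G(j15000) = 90.00° − 174.61° = -84.62°

-84.6°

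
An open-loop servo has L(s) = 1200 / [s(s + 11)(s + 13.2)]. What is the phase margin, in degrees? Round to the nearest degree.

Gain crossover: |L(jω)| = 1 at ω ≈ 6.42 rad s⁻¹.
∠L(j6.42) = −90° − arctan(6.42/11) − arctan(6.42/13.2) ≈ -146.20°
PM = 180° + (-146.20°) = 33.80°

34°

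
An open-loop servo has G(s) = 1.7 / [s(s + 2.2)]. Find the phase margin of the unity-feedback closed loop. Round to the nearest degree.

72°

Gain crossover: |G(jω)| = 1 at ω ≈ 0.733 rad/s.
∠G(j0.733) = −90° − arctan(0.733/2.2) ≈ -108.43°
PM = 180° + (-108.43°) = 71.57°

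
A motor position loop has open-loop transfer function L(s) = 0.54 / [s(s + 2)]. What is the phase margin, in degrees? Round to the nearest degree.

82°

Gain crossover: |L(jω)| = 1 at ω ≈ 0.268 rad/sec.
∠L(j0.268) = −90° − arctan(0.268/2) ≈ -97.62°
PM = 180° + (-97.62°) = 82.38°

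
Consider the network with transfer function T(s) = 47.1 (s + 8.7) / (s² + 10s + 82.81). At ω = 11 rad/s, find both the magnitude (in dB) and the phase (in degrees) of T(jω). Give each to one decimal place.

|j11 + 8.7| = √(11² + 8.7²) = 14.02
|(j11)² + 10(j11) + 82.81| = |-38.19 + j110| = 116.4
|T(j11)| = 47.1 × 14.02 / 116.4 = 5.6729
20 log₁₀(5.6729) = 15.08 dB
∠(j11 + 8.7) = arctan(11/8.7) = 51.66°
∠[(j11)² + 10(j11) + 82.81] = ∠[-38.19 + j110] = 109.15°
∠T(j11) = 51.66° − 109.15° = -57.49°

|T| = 15.1 dB, ∠T = -57.5°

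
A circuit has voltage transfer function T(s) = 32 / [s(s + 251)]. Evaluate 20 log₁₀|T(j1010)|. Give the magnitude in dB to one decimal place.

|j1010 + 251| = √(1010² + 251²) = 1041
|j1010| = 1010
|T(j1010)| = 32 / (1041 × 1010) = 3.0443e-05
20 log₁₀(3.0443e-05) = -90.33 dB

-90.3 dB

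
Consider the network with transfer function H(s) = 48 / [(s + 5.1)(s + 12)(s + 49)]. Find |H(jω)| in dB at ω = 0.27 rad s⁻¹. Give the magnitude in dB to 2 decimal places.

-35.93 dB

|j0.27 + 5.1| = √(0.27² + 5.1²) = 5.107
|j0.27 + 12| = √(0.27² + 12²) = 12
|j0.27 + 49| = √(0.27² + 49²) = 49
|H(j0.27)| = 48 / (5.107 × 12 × 49) = 0.01598
20 log₁₀(0.01598) = -35.929 dB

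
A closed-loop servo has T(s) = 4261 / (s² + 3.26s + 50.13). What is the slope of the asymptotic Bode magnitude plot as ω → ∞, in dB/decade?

-40 dB/decade

With 0 zeros and 2 poles, the high-frequency asymptotic slope is 20 × (0 − 2) = -40 dB/decade.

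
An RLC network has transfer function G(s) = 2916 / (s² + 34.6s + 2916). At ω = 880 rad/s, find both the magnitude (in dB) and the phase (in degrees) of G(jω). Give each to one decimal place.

|(j880)² + 34.6(j880) + 2916| = |-7.7148e+05 + j30448| = 7.721e+05
|G(j880)| = 2916 / 7.721e+05 = 0.0037768
20 log₁₀(0.0037768) = -48.46 dB
∠[(j880)² + 34.6(j880) + 2916] = ∠[-7.7148e+05 + j30448] = 177.74°
∠G(j880) = −177.74° = -177.74°

|G| = -48.5 dB, ∠G = -177.7°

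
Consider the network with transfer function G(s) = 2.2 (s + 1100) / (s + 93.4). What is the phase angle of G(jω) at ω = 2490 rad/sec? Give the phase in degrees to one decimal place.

-21.7°

∠(j2490 + 1100) = arctan(2490/1100) = 66.17°
∠(j2490 + 93.4) = arctan(2490/93.4) = 87.85°
∠G(j2490) = 66.17° − 87.85° = -21.69°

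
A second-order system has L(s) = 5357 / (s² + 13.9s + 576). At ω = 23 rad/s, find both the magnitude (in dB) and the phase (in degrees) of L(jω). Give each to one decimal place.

|(j23)² + 13.9(j23) + 576| = |47 + j319.7| = 323.1
|L(j23)| = 5357 / 323.1 = 16.578
20 log₁₀(16.578) = 24.39 dB
∠[(j23)² + 13.9(j23) + 576] = ∠[47 + j319.7] = 81.64°
∠L(j23) = −81.64° = -81.64°

|L| = 24.4 dB, ∠L = -81.6°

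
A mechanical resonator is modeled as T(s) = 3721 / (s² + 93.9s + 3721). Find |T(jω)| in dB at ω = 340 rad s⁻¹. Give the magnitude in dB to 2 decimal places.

-29.90 dB

|(j340)² + 93.9(j340) + 3721| = |-1.1188e+05 + j31926| = 1.163e+05
|T(j340)| = 3721 / 1.163e+05 = 0.031982
20 log₁₀(0.031982) = -29.902 dB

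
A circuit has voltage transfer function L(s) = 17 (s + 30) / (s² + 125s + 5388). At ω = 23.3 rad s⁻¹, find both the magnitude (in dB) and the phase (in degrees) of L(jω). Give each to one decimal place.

|j23.3 + 30| = √(23.3² + 30²) = 37.99
|(j23.3)² + 125(j23.3) + 5388| = |4845.1 + j2912.5| = 5653
|L(j23.3)| = 17 × 37.99 / 5653 = 0.11423
20 log₁₀(0.11423) = -18.84 dB
∠(j23.3 + 30) = arctan(23.3/30) = 37.84°
∠[(j23.3)² + 125(j23.3) + 5388] = ∠[4845.1 + j2912.5] = 31.01°
∠L(j23.3) = 37.84° − 31.01° = 6.82°

|L| = -18.8 dB, ∠L = 6.8°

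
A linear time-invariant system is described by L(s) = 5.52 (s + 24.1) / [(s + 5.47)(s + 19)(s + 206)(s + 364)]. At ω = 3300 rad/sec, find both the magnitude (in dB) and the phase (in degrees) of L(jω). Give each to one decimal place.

|L| = -196.3 dB, ∠L = -260.1 deg

|j3300 + 24.1| = √(3300² + 24.1²) = 3300
|j3300 + 5.47| = √(3300² + 5.47²) = 3300
|j3300 + 19| = √(3300² + 19²) = 3300
|j3300 + 206| = √(3300² + 206²) = 3306
|j3300 + 364| = √(3300² + 364²) = 3320
|L(j3300)| = 5.52 × 3300 / (3300 × 3300 × 3306 × 3320) = 1.5238e-10
20 log₁₀(1.5238e-10) = -196.34 dB
∠(j3300 + 24.1) = arctan(3300/24.1) = 89.58°
∠(j3300 + 5.47) = arctan(3300/5.47) = 89.91°
∠(j3300 + 19) = arctan(3300/19) = 89.67°
∠(j3300 + 206) = arctan(3300/206) = 86.43°
∠(j3300 + 364) = arctan(3300/364) = 83.71°
∠L(j3300) = 89.58° − (89.91° + 89.67° + 86.43° + 83.71°) = -260.13°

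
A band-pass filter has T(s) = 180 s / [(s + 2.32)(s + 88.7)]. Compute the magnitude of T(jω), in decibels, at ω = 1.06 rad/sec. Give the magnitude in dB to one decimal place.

|j1.06| = 1.06
|j1.06 + 2.32| = √(1.06² + 2.32²) = 2.551
|j1.06 + 88.7| = √(1.06² + 88.7²) = 88.71
|T(j1.06)| = 180 × 1.06 / (2.551 × 88.71) = 0.84327
20 log₁₀(0.84327) = -1.48 dB

-1.5 dB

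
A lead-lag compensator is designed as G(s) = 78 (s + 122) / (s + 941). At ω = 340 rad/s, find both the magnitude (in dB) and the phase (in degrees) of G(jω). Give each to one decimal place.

|G| = 29.0 dB, ∠G = 50.4°

|j340 + 122| = √(340² + 122²) = 361.2
|j340 + 941| = √(340² + 941²) = 1001
|G(j340)| = 78 × 361.2 / 1001 = 28.16
20 log₁₀(28.16) = 28.99 dB
∠(j340 + 122) = arctan(340/122) = 70.26°
∠(j340 + 941) = arctan(340/941) = 19.87°
∠G(j340) = 70.26° − 19.87° = 50.40°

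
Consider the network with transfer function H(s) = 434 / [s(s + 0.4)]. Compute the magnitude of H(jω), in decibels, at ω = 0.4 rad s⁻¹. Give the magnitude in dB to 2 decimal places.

|j0.4 + 0.4| = √(0.4² + 0.4²) = 0.5657
|j0.4| = 0.4
|H(j0.4)| = 434 / (0.5657 × 0.4) = 1918
20 log₁₀(1918) = 65.657 dB

65.66 dB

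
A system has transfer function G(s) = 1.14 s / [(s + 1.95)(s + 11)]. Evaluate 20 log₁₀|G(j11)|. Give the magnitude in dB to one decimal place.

-22.8 dB

|j11| = 11
|j11 + 1.95| = √(11² + 1.95²) = 11.17
|j11 + 11| = √(11² + 11²) = 15.56
|G(j11)| = 1.14 × 11 / (11.17 × 15.56) = 0.072157
20 log₁₀(0.072157) = -22.83 dB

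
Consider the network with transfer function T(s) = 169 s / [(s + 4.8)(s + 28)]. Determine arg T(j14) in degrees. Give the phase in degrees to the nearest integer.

∠(j14) = 90.00°
∠(j14 + 4.8) = arctan(14/4.8) = 71.08°
∠(j14 + 28) = arctan(14/28) = 26.57°
∠T(j14) = 90.00° − (71.08° + 26.57°) = -7.64°

-8°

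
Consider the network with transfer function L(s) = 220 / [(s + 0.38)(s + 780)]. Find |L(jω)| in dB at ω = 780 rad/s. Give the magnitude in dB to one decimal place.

|j780 + 0.38| = √(780² + 0.38²) = 780
|j780 + 780| = √(780² + 780²) = 1103
|L(j780)| = 220 / (780 × 1103) = 0.00025569
20 log₁₀(0.00025569) = -71.85 dB

-71.8 dB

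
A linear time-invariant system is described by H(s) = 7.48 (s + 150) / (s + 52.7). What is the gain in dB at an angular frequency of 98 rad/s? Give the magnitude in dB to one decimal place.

|j98 + 150| = √(98² + 150²) = 179.2
|j98 + 52.7| = √(98² + 52.7²) = 111.3
|H(j98)| = 7.48 × 179.2 / 111.3 = 12.045
20 log₁₀(12.045) = 21.62 dB

21.6 dB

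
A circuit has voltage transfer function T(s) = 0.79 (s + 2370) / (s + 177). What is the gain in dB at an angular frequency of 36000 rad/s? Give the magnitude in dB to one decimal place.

-2.0 dB

|j36000 + 2370| = √(36000² + 2370²) = 3.608e+04
|j36000 + 177| = √(36000² + 177²) = 3.6e+04
|T(j36000)| = 0.79 × 3.608e+04 / 3.6e+04 = 0.7917
20 log₁₀(0.7917) = -2.03 dB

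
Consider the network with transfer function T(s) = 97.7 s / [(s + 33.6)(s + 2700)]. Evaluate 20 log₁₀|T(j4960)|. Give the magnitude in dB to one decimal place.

|j4960| = 4960
|j4960 + 33.6| = √(4960² + 33.6²) = 4960
|j4960 + 2700| = √(4960² + 2700²) = 5647
|T(j4960)| = 97.7 × 4960 / (4960 × 5647) = 0.0173
20 log₁₀(0.0173) = -35.24 dB

-35.2 dB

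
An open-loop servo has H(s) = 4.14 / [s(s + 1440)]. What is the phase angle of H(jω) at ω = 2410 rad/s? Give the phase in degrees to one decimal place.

-149.1°

∠(j2410 + 1440) = arctan(2410/1440) = 59.14°
∠(j2410) = 90.00°
∠H(j2410) = − (59.14° + 90.00°) = -149.14°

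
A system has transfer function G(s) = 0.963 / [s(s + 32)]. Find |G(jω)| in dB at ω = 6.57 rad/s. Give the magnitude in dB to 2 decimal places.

|j6.57 + 32| = √(6.57² + 32²) = 32.67
|j6.57| = 6.57
|G(j6.57)| = 0.963 / (32.67 × 6.57) = 0.0044869
20 log₁₀(0.0044869) = -46.961 dB

-46.96 dB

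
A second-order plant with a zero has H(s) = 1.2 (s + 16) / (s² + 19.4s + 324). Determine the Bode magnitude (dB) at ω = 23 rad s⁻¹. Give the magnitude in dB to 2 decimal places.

-23.29 dB

|j23 + 16| = √(23² + 16²) = 28.02
|(j23)² + 19.4(j23) + 324| = |-205 + j446.2| = 491
|H(j23)| = 1.2 × 28.02 / 491 = 0.06847
20 log₁₀(0.06847) = -23.290 dB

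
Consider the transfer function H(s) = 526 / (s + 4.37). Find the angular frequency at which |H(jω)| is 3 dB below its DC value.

4.37 rad/sec

For a single-pole low-pass, the −3 dB point is at the pole: ω = 4.37 rad/sec.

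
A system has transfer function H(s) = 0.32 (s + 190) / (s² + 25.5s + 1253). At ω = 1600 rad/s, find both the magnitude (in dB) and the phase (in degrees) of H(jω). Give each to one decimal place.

|H| = -73.9 dB, ∠H = -95.9°

|j1600 + 190| = √(1600² + 190²) = 1611
|(j1600)² + 25.5(j1600) + 1253| = |-2.5587e+06 + j40800| = 2.559e+06
|H(j1600)| = 0.32 × 1611 / 2.559e+06 = 0.00020148
20 log₁₀(0.00020148) = -73.92 dB
∠(j1600 + 190) = arctan(1600/190) = 83.23°
∠[(j1600)² + 25.5(j1600) + 1253] = ∠[-2.5587e+06 + j40800] = 179.09°
∠H(j1600) = 83.23° − 179.09° = -95.86°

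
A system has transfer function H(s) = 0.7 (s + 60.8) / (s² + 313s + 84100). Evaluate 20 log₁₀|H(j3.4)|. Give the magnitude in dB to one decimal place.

|j3.4 + 60.8| = √(3.4² + 60.8²) = 60.89
|(j3.4)² + 313(j3.4) + 84100| = |84088 + j1064.2| = 8.41e+04
|H(j3.4)| = 0.7 × 60.89 / 8.41e+04 = 0.00050688
20 log₁₀(0.00050688) = -65.90 dB

-65.9 dB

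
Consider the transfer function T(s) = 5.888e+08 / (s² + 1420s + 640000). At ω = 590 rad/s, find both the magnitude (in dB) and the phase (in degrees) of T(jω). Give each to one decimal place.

|T| = 56.4 dB, ∠T = -70.8°

|(j590)² + 1420(j590) + 640000| = |2.919e+05 + j8.378e+05| = 8.872e+05
|T(j590)| = 5.888e+08 / 8.872e+05 = 663.66
20 log₁₀(663.66) = 56.44 dB
∠[(j590)² + 1420(j590) + 640000] = ∠[2.919e+05 + j8.378e+05] = 70.79°
∠T(j590) = −70.79° = -70.79°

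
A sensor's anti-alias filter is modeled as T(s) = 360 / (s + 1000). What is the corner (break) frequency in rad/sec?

The single real pole at s = −1000 gives a corner at ω = 1000 rad/sec.

1000 rad/sec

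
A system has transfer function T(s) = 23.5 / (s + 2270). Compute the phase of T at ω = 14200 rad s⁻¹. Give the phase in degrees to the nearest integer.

-81°

∠(j14200 + 2270) = arctan(14200/2270) = 80.92°
∠T(j14200) = −80.92° = -80.92°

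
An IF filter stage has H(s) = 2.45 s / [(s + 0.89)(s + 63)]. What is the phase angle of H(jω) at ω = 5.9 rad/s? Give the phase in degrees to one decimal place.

∠(j5.9) = 90.00°
∠(j5.9 + 0.89) = arctan(5.9/0.89) = 81.42°
∠(j5.9 + 63) = arctan(5.9/63) = 5.35°
∠H(j5.9) = 90.00° − (81.42° + 5.35°) = 3.23°

3.2°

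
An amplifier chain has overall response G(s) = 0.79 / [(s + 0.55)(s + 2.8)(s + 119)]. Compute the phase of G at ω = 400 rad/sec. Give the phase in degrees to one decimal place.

-253.0°

∠(j400 + 0.55) = arctan(400/0.55) = 89.92°
∠(j400 + 2.8) = arctan(400/2.8) = 89.60°
∠(j400 + 119) = arctan(400/119) = 73.43°
∠G(j400) = − (89.92° + 89.60° + 73.43°) = -252.95°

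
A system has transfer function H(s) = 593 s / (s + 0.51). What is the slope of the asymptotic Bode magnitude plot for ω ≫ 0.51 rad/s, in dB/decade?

With 1 zero and 1 pole, the high-frequency asymptotic slope is 20 × (1 − 1) = 0 dB/decade.

0 dB/decade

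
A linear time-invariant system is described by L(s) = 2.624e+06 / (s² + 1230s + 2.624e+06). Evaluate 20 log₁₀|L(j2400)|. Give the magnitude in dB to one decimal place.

|(j2400)² + 1230(j2400) + 2.624e+06| = |-3.136e+06 + j2.952e+06| = 4.307e+06
|L(j2400)| = 2.624e+06 / 4.307e+06 = 0.60926
20 log₁₀(0.60926) = -4.30 dB

-4.3 dB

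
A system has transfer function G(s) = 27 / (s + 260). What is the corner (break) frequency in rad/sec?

The single real pole at s = −260 gives a corner at ω = 260 rad/sec.

260 rad/sec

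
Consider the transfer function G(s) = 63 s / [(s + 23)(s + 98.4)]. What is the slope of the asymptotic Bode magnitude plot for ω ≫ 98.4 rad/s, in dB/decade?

-20 dB/decade

With 1 zero and 2 poles, the high-frequency asymptotic slope is 20 × (1 − 2) = -20 dB/decade.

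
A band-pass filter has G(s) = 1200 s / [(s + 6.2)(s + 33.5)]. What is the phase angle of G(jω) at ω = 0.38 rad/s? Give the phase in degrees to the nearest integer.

∠(j0.38) = 90.00°
∠(j0.38 + 6.2) = arctan(0.38/6.2) = 3.51°
∠(j0.38 + 33.5) = arctan(0.38/33.5) = 0.65°
∠G(j0.38) = 90.00° − (3.51° + 0.65°) = 85.84°

86°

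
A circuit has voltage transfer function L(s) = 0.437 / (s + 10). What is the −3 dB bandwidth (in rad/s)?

For a single-pole low-pass, the −3 dB point is at the pole: ω = 10 rad/s.

10 rad/s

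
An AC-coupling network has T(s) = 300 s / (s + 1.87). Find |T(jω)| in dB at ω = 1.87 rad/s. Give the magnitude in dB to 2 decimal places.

46.53 dB

|j1.87| = 1.87
|j1.87 + 1.87| = √(1.87² + 1.87²) = 2.645
|T(j1.87)| = 300 × 1.87 / 2.645 = 212.13
20 log₁₀(212.13) = 46.532 dB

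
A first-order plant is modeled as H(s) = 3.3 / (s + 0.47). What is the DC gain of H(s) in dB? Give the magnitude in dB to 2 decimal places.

H(0) = 3.3 / 0.47 = 7.0213
20 log₁₀(7.0213) = 16.928 dB

16.93 dB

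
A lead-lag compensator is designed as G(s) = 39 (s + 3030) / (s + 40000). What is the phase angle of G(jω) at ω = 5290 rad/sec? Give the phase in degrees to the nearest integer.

53°

∠(j5290 + 3030) = arctan(5290/3030) = 60.20°
∠(j5290 + 40000) = arctan(5290/40000) = 7.53°
∠G(j5290) = 60.20° − 7.53° = 52.66°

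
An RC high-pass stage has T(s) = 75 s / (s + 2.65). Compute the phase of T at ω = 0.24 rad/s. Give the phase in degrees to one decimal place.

84.8°

∠(j0.24) = 90.00°
∠(j0.24 + 2.65) = arctan(0.24/2.65) = 5.17°
∠T(j0.24) = 90.00° − 5.17° = 84.83°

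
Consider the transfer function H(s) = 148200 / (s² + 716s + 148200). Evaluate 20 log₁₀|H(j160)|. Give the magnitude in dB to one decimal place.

|(j160)² + 716(j160) + 148200| = |1.226e+05 + j1.1456e+05| = 1.678e+05
|H(j160)| = 148200 / 1.678e+05 = 0.88323
20 log₁₀(0.88323) = -1.08 dB

-1.1 dB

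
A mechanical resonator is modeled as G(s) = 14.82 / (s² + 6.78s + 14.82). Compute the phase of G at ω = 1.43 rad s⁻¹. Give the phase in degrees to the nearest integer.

∠[(j1.43)² + 6.78(j1.43) + 14.82] = ∠[12.775 + j9.6954] = 37.20°
∠G(j1.43) = −37.20° = -37.20°

-37°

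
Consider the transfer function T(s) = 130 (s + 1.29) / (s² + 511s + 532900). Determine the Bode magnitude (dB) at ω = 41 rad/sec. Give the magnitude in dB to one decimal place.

|j41 + 1.29| = √(41² + 1.29²) = 41.02
|(j41)² + 511(j41) + 532900| = |5.3122e+05 + j20951| = 5.316e+05
|T(j41)| = 130 × 41.02 / 5.316e+05 = 0.010031
20 log₁₀(0.010031) = -39.97 dB

-40.0 dB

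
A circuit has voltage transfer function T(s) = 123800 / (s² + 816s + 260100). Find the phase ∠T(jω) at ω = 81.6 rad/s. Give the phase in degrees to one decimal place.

∠[(j81.6)² + 816(j81.6) + 260100] = ∠[2.5344e+05 + j66586] = 14.72°
∠T(j81.6) = −14.72° = -14.72°

-14.7°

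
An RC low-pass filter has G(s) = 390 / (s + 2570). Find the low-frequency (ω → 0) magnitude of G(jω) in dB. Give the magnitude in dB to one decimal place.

G(0) = 390 / 2570 = 0.15175
20 log₁₀(0.15175) = -16.38 dB

-16.4 dB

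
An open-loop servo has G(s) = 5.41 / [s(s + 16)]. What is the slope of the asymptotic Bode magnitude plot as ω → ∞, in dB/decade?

With 0 zeros and 2 poles, the high-frequency asymptotic slope is 20 × (0 − 2) = -40 dB/decade.

-40 dB/decade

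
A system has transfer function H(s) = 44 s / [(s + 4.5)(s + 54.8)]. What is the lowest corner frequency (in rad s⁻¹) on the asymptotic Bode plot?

4.5 rad s⁻¹

Break frequencies occur at each pole and zero magnitude: 4.5 rad s⁻¹, 54.8 rad s⁻¹.
The lowest is 4.5 rad s⁻¹.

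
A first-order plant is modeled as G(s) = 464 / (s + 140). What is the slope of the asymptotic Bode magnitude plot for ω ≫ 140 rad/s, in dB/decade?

With 0 zeros and 1 pole, the high-frequency asymptotic slope is 20 × (0 − 1) = -20 dB/decade.

-20 dB/decade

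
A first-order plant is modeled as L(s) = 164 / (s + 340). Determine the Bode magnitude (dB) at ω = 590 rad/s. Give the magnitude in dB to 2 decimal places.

-12.37 dB

|j590 + 340| = √(590² + 340²) = 681
|L(j590)| = 164 / 681 = 0.24084
20 log₁₀(0.24084) = -12.365 dB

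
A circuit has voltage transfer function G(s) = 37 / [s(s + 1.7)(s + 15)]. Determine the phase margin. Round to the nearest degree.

Gain crossover: |G(jω)| = 1 at ω ≈ 1.19 rad/s.
∠G(j1.19) = −90° − arctan(1.19/1.7) − arctan(1.19/15) ≈ -129.43°
PM = 180° + (-129.43°) = 50.57°

51°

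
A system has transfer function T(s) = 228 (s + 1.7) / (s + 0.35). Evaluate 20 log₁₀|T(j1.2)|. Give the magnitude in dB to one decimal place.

|j1.2 + 1.7| = √(1.2² + 1.7²) = 2.081
|j1.2 + 0.35| = √(1.2² + 0.35²) = 1.25
|T(j1.2)| = 228 × 2.081 / 1.25 = 379.55
20 log₁₀(379.55) = 51.59 dB

51.6 dB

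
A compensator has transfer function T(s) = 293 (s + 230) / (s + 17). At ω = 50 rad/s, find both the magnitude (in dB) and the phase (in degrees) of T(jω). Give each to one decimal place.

|j50 + 230| = √(50² + 230²) = 235.4
|j50 + 17| = √(50² + 17²) = 52.81
|T(j50)| = 293 × 235.4 / 52.81 = 1305.9
20 log₁₀(1305.9) = 62.32 dB
∠(j50 + 230) = arctan(50/230) = 12.26°
∠(j50 + 17) = arctan(50/17) = 71.22°
∠T(j50) = 12.26° − 71.22° = -58.96°

|T| = 62.3 dB, ∠T = -59.0 deg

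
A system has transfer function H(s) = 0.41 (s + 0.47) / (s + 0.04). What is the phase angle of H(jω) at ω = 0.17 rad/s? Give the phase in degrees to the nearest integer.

∠(j0.17 + 0.47) = arctan(0.17/0.47) = 19.89°
∠(j0.17 + 0.04) = arctan(0.17/0.04) = 76.76°
∠H(j0.17) = 19.89° − 76.76° = -56.87°

-57°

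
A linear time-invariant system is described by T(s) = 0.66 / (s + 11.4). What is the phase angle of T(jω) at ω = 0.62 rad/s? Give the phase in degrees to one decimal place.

∠(j0.62 + 11.4) = arctan(0.62/11.4) = 3.11°
∠T(j0.62) = −3.11° = -3.11°

-3.1°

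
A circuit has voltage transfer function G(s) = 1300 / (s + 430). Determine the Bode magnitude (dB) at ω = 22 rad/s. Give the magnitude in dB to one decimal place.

9.6 dB

|j22 + 430| = √(22² + 430²) = 430.6
|G(j22)| = 1300 / 430.6 = 3.0193
20 log₁₀(3.0193) = 9.60 dB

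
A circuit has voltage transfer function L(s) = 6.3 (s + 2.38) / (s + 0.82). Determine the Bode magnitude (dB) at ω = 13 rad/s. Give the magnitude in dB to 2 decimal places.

16.11 dB

|j13 + 2.38| = √(13² + 2.38²) = 13.22
|j13 + 0.82| = √(13² + 0.82²) = 13.03
|L(j13)| = 6.3 × 13.22 / 13.03 = 6.392
20 log₁₀(6.392) = 16.113 dB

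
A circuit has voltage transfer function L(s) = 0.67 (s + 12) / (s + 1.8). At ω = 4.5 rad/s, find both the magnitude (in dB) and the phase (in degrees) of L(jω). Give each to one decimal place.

|L| = 5.0 dB, ∠L = -47.6°

|j4.5 + 12| = √(4.5² + 12²) = 12.82
|j4.5 + 1.8| = √(4.5² + 1.8²) = 4.847
|L(j4.5)| = 0.67 × 12.82 / 4.847 = 1.7717
20 log₁₀(1.7717) = 4.97 dB
∠(j4.5 + 12) = arctan(4.5/12) = 20.56°
∠(j4.5 + 1.8) = arctan(4.5/1.8) = 68.20°
∠L(j4.5) = 20.56° − 68.20° = -47.64°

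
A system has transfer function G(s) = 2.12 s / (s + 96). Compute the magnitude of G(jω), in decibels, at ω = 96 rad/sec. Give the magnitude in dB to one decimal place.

3.5 dB

|j96| = 96
|j96 + 96| = √(96² + 96²) = 135.8
|G(j96)| = 2.12 × 96 / 135.8 = 1.4991
20 log₁₀(1.4991) = 3.52 dB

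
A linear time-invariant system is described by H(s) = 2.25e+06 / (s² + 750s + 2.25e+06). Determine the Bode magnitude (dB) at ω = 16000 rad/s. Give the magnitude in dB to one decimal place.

|(j16000)² + 750(j16000) + 2.25e+06| = |-2.5375e+08 + j1.2e+07| = 2.54e+08
|H(j16000)| = 2.25e+06 / 2.54e+08 = 0.0088571
20 log₁₀(0.0088571) = -41.05 dB

-41.1 dB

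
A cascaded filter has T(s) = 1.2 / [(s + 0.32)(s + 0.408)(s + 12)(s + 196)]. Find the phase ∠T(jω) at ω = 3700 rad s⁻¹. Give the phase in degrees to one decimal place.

-356.8°

∠(j3700 + 0.32) = arctan(3700/0.32) = 90.00°
∠(j3700 + 0.408) = arctan(3700/0.408) = 89.99°
∠(j3700 + 12) = arctan(3700/12) = 89.81°
∠(j3700 + 196) = arctan(3700/196) = 86.97°
∠T(j3700) = − (90.00° + 89.99° + 89.81° + 86.97°) = -356.77°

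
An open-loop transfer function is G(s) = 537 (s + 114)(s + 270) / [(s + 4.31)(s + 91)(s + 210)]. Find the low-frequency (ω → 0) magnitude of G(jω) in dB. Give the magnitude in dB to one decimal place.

46.1 dB

G(0) = 537 × 114 × 270 / (4.31 × 91 × 210) = 200.68
20 log₁₀(200.68) = 46.05 dB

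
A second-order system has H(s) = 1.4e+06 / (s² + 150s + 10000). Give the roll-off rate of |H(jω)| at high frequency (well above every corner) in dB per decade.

With 0 zeros and 2 poles, the high-frequency asymptotic slope is 20 × (0 − 2) = -40 dB/decade.

-40 dB/decade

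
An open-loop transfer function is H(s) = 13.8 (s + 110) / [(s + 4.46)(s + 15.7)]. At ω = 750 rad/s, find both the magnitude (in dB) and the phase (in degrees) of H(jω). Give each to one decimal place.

|j750 + 110| = √(750² + 110²) = 758
|j750 + 4.46| = √(750² + 4.46²) = 750
|j750 + 15.7| = √(750² + 15.7²) = 750.2
|H(j750)| = 13.8 × 758 / (750 × 750.2) = 0.018592
20 log₁₀(0.018592) = -34.61 dB
∠(j750 + 110) = arctan(750/110) = 81.66°
∠(j750 + 4.46) = arctan(750/4.46) = 89.66°
∠(j750 + 15.7) = arctan(750/15.7) = 88.80°
∠H(j750) = 81.66° − (89.66° + 88.80°) = -96.80°

|H| = -34.6 dB, ∠H = -96.8°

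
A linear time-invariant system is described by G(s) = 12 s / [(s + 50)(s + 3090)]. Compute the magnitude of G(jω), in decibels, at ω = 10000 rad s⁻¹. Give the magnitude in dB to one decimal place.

-58.8 dB

|j10000| = 1e+04
|j10000 + 50| = √(10000² + 50²) = 1e+04
|j10000 + 3090| = √(10000² + 3090²) = 1.047e+04
|G(j10000)| = 12 × 1e+04 / (1e+04 × 1.047e+04) = 0.0011465
20 log₁₀(0.0011465) = -58.81 dB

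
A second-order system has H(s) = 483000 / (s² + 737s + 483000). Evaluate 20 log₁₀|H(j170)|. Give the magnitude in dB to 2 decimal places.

|(j170)² + 737(j170) + 483000| = |4.541e+05 + j1.2529e+05| = 4.711e+05
|H(j170)| = 483000 / 4.711e+05 = 1.0253
20 log₁₀(1.0253) = 0.217 dB

0.22 dB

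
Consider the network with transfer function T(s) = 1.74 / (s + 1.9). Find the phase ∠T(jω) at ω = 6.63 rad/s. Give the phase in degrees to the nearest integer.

-74°

∠(j6.63 + 1.9) = arctan(6.63/1.9) = 74.01°
∠T(j6.63) = −74.01° = -74.01°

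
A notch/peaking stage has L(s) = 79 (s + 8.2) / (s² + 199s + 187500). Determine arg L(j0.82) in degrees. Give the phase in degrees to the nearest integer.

∠(j0.82 + 8.2) = arctan(0.82/8.2) = 5.71°
∠[(j0.82)² + 199(j0.82) + 187500] = ∠[1.875e+05 + j163.18] = 0.05°
∠L(j0.82) = 5.71° − 0.05° = 5.66°

6 deg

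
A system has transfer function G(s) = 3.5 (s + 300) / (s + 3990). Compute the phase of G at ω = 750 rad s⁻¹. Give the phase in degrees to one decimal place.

57.6°

∠(j750 + 300) = arctan(750/300) = 68.20°
∠(j750 + 3990) = arctan(750/3990) = 10.65°
∠G(j750) = 68.20° − 10.65° = 57.55°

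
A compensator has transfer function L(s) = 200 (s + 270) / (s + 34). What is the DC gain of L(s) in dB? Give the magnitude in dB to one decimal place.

64.0 dB

L(0) = 200 × 270 / 34 = 1588.2
20 log₁₀(1588.2) = 64.02 dB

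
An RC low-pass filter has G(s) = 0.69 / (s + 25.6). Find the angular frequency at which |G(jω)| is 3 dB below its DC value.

25.6 rad/s

For a single-pole low-pass, the −3 dB point is at the pole: ω = 25.6 rad/s.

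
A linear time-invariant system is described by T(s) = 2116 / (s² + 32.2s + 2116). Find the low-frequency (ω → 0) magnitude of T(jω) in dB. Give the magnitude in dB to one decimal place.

T(0) = 2116 / 2116 = 1
20 log₁₀(1) = 0.00 dB

0.0 dB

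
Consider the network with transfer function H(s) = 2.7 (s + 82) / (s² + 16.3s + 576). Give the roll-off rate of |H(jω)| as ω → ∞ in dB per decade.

-20 dB/decade

With 1 zero and 2 poles, the high-frequency asymptotic slope is 20 × (1 − 2) = -20 dB/decade.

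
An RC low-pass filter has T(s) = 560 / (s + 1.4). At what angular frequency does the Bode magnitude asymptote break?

The single real pole at s = −1.4 gives a corner at ω = 1.4 rad s⁻¹.

1.4 rad s⁻¹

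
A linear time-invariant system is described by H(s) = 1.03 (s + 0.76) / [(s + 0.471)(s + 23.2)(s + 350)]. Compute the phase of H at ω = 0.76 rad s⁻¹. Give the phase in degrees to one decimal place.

-15.2°

∠(j0.76 + 0.76) = arctan(0.76/0.76) = 45.00°
∠(j0.76 + 0.471) = arctan(0.76/0.471) = 58.21°
∠(j0.76 + 23.2) = arctan(0.76/23.2) = 1.88°
∠(j0.76 + 350) = arctan(0.76/350) = 0.12°
∠H(j0.76) = 45.00° − (58.21° + 1.88° + 0.12°) = -15.21°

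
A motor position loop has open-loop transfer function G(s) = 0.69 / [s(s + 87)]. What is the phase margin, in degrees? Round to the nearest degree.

Gain crossover: |G(jω)| = 1 at ω ≈ 0.00793 rad/sec.
∠G(j0.00793) = −90° − arctan(0.00793/87) ≈ -90.01°
PM = 180° + (-90.01°) = 89.99°

90 deg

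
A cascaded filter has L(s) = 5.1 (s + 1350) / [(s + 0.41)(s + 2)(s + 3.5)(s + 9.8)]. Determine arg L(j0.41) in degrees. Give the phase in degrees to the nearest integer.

∠(j0.41 + 1350) = arctan(0.41/1350) = 0.02°
∠(j0.41 + 0.41) = arctan(0.41/0.41) = 45.00°
∠(j0.41 + 2) = arctan(0.41/2) = 11.59°
∠(j0.41 + 3.5) = arctan(0.41/3.5) = 6.68°
∠(j0.41 + 9.8) = arctan(0.41/9.8) = 2.40°
∠L(j0.41) = 0.02° − (45.00° + 11.59° + 6.68° + 2.40°) = -65.64°

-66°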